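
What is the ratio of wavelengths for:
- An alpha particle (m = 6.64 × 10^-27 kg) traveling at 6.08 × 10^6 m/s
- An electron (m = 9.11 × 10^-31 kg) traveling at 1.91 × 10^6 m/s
λ₁/λ₂ = 4.31 × 10^-5

Using λ = h/(mv):

λ₁ = h/(m₁v₁) = 1.64 × 10^-14 m
λ₂ = h/(m₂v₂) = 3.81 × 10^-10 m

Ratio λ₁/λ₂ = (m₂v₂)/(m₁v₁)
         = (9.11 × 10^-31 kg × 1.91 × 10^6 m/s) / (6.64 × 10^-27 kg × 6.08 × 10^6 m/s)
         = 4.31 × 10^-5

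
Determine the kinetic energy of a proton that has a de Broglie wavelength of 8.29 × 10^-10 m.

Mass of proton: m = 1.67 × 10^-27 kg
1.91 × 10^-22 J (or 1.19 × 10^-3 eV)

From λ = h/√(2mKE), we solve for KE:

λ² = h²/(2mKE)
KE = h²/(2mλ²)
KE = (6.626 × 10^-34 J·s)² / (2 × 1.67 × 10^-27 kg × (8.29 × 10^-10 m)²)
KE = 1.91 × 10^-22 J
KE = 1.19 × 10^-3 eV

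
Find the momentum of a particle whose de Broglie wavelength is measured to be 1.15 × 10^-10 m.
5.76 × 10^-24 kg·m/s

From the de Broglie relation λ = h/p, we solve for p:

p = h/λ
p = (6.626 × 10^-34 J·s) / (1.15 × 10^-10 m)
p = 5.76 × 10^-24 kg·m/s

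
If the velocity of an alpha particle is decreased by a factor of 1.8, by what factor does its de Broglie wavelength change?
The wavelength increases by a factor of 1.8.

From λ = h/(mv), the wavelength is inversely proportional to velocity:

λ ∝ 1/v

If v → v/1.8, then λ → 1.8λ

When velocity is decreased by a factor of 1.8, the wavelength increases by a factor of 1.8.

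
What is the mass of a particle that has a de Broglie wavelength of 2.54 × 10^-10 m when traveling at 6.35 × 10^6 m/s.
4.11 × 10^-31 kg

From the de Broglie relation λ = h/(mv), we solve for m:

m = h/(λv)
m = (6.626 × 10^-34 J·s) / (2.54 × 10^-10 m × 6.35 × 10^6 m/s)
m = 4.11 × 10^-31 kg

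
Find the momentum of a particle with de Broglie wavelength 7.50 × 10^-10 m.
8.83 × 10^-25 kg·m/s

From the de Broglie relation λ = h/p, we solve for p:

p = h/λ
p = (6.626 × 10^-34 J·s) / (7.50 × 10^-10 m)
p = 8.83 × 10^-25 kg·m/s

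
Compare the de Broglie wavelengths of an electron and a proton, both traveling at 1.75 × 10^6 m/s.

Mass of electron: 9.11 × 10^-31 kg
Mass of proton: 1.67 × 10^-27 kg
The electron has the longer wavelength.

Using λ = h/(mv), since both particles have the same velocity, the wavelength depends only on mass.

For electron: λ₁ = h/(m₁v) = 4.16 × 10^-10 m
For proton: λ₂ = h/(m₂v) = 2.27 × 10^-13 m

Since λ ∝ 1/m at constant velocity, the lighter particle has the longer wavelength.

The electron has the longer de Broglie wavelength.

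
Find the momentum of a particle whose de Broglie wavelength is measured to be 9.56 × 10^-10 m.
6.93 × 10^-25 kg·m/s

From the de Broglie relation λ = h/p, we solve for p:

p = h/λ
p = (6.626 × 10^-34 J·s) / (9.56 × 10^-10 m)
p = 6.93 × 10^-25 kg·m/s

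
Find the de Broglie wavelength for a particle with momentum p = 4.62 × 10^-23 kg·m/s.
1.43 × 10^-11 m

Using the de Broglie relation λ = h/p:

λ = h/p
λ = (6.626 × 10^-34 J·s) / (4.62 × 10^-23 kg·m/s)
λ = 1.43 × 10^-11 m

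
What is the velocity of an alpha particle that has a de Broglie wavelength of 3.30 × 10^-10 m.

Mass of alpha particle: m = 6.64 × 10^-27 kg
3.02 × 10^2 m/s

From the de Broglie relation λ = h/(mv), we solve for v:

v = h/(mλ)
v = (6.626 × 10^-34 J·s) / (6.64 × 10^-27 kg × 3.30 × 10^-10 m)
v = 3.02 × 10^2 m/s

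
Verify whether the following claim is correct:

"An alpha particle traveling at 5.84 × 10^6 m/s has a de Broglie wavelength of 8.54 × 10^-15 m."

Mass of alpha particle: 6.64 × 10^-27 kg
False

The claim is incorrect.

Using λ = h/(mv):
λ = (6.626 × 10^-34 J·s) / (6.64 × 10^-27 kg × 5.84 × 10^6 m/s)
λ = 1.71 × 10^-14 m

The actual wavelength differs from the claimed 8.54 × 10^-15 m.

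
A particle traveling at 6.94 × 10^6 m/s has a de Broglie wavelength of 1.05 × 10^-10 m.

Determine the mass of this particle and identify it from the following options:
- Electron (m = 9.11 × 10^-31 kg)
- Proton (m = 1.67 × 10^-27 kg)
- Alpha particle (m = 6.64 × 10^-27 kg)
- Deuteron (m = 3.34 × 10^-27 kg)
The particle is an electron.

From λ = h/(mv), solve for mass:

m = h/(λv)
m = (6.626 × 10^-34 J·s) / (1.05 × 10^-10 m × 6.94 × 10^6 m/s)
m = 9.09 × 10^-31 kg

Comparing with the listed masses, this is closest to an electron.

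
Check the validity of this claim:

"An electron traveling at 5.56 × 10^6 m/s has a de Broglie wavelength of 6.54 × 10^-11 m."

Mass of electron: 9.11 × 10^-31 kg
False

The claim is incorrect.

Using λ = h/(mv):
λ = (6.626 × 10^-34 J·s) / (9.11 × 10^-31 kg × 5.56 × 10^6 m/s)
λ = 1.31 × 10^-10 m

The actual wavelength differs from the claimed 6.54 × 10^-11 m.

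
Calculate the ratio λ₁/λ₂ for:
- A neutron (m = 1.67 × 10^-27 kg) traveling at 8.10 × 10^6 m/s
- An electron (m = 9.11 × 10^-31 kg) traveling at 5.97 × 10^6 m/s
λ₁/λ₂ = 4.02 × 10^-4

Using λ = h/(mv):

λ₁ = h/(m₁v₁) = 4.90 × 10^-14 m
λ₂ = h/(m₂v₂) = 1.22 × 10^-10 m

Ratio λ₁/λ₂ = (m₂v₂)/(m₁v₁)
         = (9.11 × 10^-31 kg × 5.97 × 10^6 m/s) / (1.67 × 10^-27 kg × 8.10 × 10^6 m/s)
         = 4.02 × 10^-4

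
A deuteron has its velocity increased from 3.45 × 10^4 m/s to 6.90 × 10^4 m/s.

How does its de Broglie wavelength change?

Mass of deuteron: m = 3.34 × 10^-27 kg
The wavelength decreases by a factor of 2.

Using λ = h/(mv):

Initial wavelength: λ₁ = h/(mv₁) = 5.75 × 10^-12 m
Final wavelength: λ₂ = h/(mv₂) = 2.88 × 10^-12 m

Since λ ∝ 1/v, when velocity increases by a factor of 2, the wavelength decreases by a factor of 2.

λ₂/λ₁ = v₁/v₂ = 1/2

The wavelength decreases by a factor of 2.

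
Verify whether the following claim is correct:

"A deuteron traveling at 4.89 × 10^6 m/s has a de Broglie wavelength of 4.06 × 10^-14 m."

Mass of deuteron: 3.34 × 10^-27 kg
True

The claim is correct.

Using λ = h/(mv):
λ = (6.626 × 10^-34 J·s) / (3.34 × 10^-27 kg × 4.89 × 10^6 m/s)
λ = 4.06 × 10^-14 m

This matches the claimed value.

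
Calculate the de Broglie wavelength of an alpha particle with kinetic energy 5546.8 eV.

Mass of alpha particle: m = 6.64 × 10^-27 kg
1.93 × 10^-13 m

Using λ = h/√(2mKE):

First convert KE to Joules: KE = 5546.8 eV = 8.887 × 10^-16 J

λ = h/√(2mKE)
λ = (6.626 × 10^-34 J·s) / √(2 × 6.64 × 10^-27 kg × 8.887 × 10^-16 J)
λ = 1.93 × 10^-13 m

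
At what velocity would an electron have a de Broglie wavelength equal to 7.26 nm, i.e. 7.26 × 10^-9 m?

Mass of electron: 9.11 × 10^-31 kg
1.00 × 10^5 m/s

From λ = h/(mv), solve for v:

v = h/(mλ)
v = (6.626 × 10^-34 J·s) / (9.11 × 10^-31 kg × 7.26 × 10^-9 m)
v = 1.00 × 10^5 m/s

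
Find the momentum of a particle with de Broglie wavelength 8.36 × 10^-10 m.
7.93 × 10^-25 kg·m/s

From the de Broglie relation λ = h/p, we solve for p:

p = h/λ
p = (6.626 × 10^-34 J·s) / (8.36 × 10^-10 m)
p = 7.93 × 10^-25 kg·m/s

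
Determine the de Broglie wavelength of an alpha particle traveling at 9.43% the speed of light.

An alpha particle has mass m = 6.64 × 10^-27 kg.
3.53 × 10^-15 m

Using the de Broglie relation λ = h/(mv):

v = 9.43% × c = 2.827 × 10^7 m/s

λ = h/(mv)
λ = (6.626 × 10^-34 J·s) / (6.64 × 10^-27 kg × 2.827 × 10^7 m/s)
λ = 3.53 × 10^-15 m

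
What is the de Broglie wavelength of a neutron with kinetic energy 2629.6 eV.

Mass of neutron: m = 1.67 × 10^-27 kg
5.59 × 10^-13 m

Using λ = h/√(2mKE):

First convert KE to Joules: KE = 2629.6 eV = 4.213 × 10^-16 J

λ = h/√(2mKE)
λ = (6.626 × 10^-34 J·s) / √(2 × 1.67 × 10^-27 kg × 4.213 × 10^-16 J)
λ = 5.59 × 10^-13 m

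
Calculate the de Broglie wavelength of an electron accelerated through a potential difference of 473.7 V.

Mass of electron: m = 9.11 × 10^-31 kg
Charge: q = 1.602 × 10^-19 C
5.64 × 10^-11 m

When a particle is accelerated through voltage V, it gains kinetic energy KE = qV.

The de Broglie wavelength is then λ = h/√(2mqV):

λ = h/√(2mqV)
λ = (6.626 × 10^-34 J·s) / √(2 × 9.11 × 10^-31 kg × 1.602 × 10^-19 C × 473.7 V)
λ = 5.64 × 10^-11 m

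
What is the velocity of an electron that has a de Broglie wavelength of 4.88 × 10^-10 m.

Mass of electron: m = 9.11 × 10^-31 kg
1.49 × 10^6 m/s

From the de Broglie relation λ = h/(mv), we solve for v:

v = h/(mλ)
v = (6.626 × 10^-34 J·s) / (9.11 × 10^-31 kg × 4.88 × 10^-10 m)
v = 1.49 × 10^6 m/s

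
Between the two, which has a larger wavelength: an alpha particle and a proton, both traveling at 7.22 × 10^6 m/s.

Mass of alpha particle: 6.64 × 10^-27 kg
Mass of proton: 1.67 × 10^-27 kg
The proton has the longer wavelength.

Using λ = h/(mv), since both particles have the same velocity, the wavelength depends only on mass.

For alpha particle: λ₁ = h/(m₁v) = 1.38 × 10^-14 m
For proton: λ₂ = h/(m₂v) = 5.50 × 10^-14 m

Since λ ∝ 1/m at constant velocity, the lighter particle has the longer wavelength.

The proton has the longer de Broglie wavelength.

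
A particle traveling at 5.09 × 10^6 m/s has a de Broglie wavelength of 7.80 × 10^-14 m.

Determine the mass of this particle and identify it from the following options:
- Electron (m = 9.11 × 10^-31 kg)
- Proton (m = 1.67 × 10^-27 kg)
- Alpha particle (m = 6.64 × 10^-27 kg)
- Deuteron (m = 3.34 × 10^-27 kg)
The particle is a proton.

From λ = h/(mv), solve for mass:

m = h/(λv)
m = (6.626 × 10^-34 J·s) / (7.80 × 10^-14 m × 5.09 × 10^6 m/s)
m = 1.67 × 10^-27 kg

Comparing with the listed masses, this is closest to a proton.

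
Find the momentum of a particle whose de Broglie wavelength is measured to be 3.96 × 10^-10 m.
1.67 × 10^-24 kg·m/s

From the de Broglie relation λ = h/p, we solve for p:

p = h/λ
p = (6.626 × 10^-34 J·s) / (3.96 × 10^-10 m)
p = 1.67 × 10^-24 kg·m/s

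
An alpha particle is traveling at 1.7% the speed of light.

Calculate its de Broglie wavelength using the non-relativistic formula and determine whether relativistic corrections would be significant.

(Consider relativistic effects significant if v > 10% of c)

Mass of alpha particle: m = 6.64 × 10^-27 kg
No, relativistic corrections are not needed.

Using the non-relativistic de Broglie formula λ = h/(mv):

v = 1.7% × c = 5.096 × 10^6 m/s

λ = h/(mv)
λ = (6.626 × 10^-34 J·s) / (6.64 × 10^-27 kg × 5.096 × 10^6 m/s)
λ = 1.96 × 10^-14 m

Since v = 1.7% of c < 10% of c, relativistic corrections are NOT significant and this non-relativistic result is a good approximation.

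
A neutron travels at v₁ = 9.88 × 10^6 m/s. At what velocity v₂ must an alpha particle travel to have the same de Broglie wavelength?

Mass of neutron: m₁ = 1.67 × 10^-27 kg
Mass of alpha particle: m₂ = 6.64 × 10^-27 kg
v₂ = 2.48 × 10^6 m/s

For equal de Broglie wavelengths: λ₁ = λ₂

h/(m₁v₁) = h/(m₂v₂)
m₁v₁ = m₂v₂
v₂ = v₁ · (m₁/m₂)

v₂ = 9.88 × 10^6 m/s × (1.67 × 10^-27 kg / 6.64 × 10^-27 kg)
v₂ = 2.48 × 10^6 m/s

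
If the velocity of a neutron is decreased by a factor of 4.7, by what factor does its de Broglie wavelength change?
The wavelength increases by a factor of 4.7.

From λ = h/(mv), the wavelength is inversely proportional to velocity:

λ ∝ 1/v

If v → v/4.7, then λ → 4.7λ

When velocity is decreased by a factor of 4.7, the wavelength increases by a factor of 4.7.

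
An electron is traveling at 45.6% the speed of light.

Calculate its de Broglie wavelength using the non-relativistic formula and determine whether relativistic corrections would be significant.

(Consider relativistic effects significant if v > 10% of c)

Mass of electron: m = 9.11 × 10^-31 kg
Yes, relativistic corrections are needed.

Using the non-relativistic de Broglie formula λ = h/(mv):

v = 45.6% × c = 1.367 × 10^8 m/s

λ = h/(mv)
λ = (6.626 × 10^-34 J·s) / (9.11 × 10^-31 kg × 1.367 × 10^8 m/s)
λ = 5.32 × 10^-12 m

Since v = 45.6% of c > 10% of c, relativistic corrections ARE significant and the actual wavelength would differ from this non-relativistic estimate.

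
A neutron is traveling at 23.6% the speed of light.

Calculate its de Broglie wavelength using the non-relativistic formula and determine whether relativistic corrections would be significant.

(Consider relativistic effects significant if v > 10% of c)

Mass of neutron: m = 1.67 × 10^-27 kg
Yes, relativistic corrections are needed.

Using the non-relativistic de Broglie formula λ = h/(mv):

v = 23.6% × c = 7.075 × 10^7 m/s

λ = h/(mv)
λ = (6.626 × 10^-34 J·s) / (1.67 × 10^-27 kg × 7.075 × 10^7 m/s)
λ = 5.61 × 10^-15 m

Since v = 23.6% of c > 10% of c, relativistic corrections ARE significant and the actual wavelength would differ from this non-relativistic estimate.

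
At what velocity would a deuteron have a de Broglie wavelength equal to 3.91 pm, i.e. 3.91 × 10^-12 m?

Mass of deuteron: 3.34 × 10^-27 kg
5.07 × 10^4 m/s

From λ = h/(mv), solve for v:

v = h/(mλ)
v = (6.626 × 10^-34 J·s) / (3.34 × 10^-27 kg × 3.91 × 10^-12 m)
v = 5.07 × 10^4 m/s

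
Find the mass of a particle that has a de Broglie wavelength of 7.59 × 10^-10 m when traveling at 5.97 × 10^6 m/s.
1.46 × 10^-31 kg

From the de Broglie relation λ = h/(mv), we solve for m:

m = h/(λv)
m = (6.626 × 10^-34 J·s) / (7.59 × 10^-10 m × 5.97 × 10^6 m/s)
m = 1.46 × 10^-31 kg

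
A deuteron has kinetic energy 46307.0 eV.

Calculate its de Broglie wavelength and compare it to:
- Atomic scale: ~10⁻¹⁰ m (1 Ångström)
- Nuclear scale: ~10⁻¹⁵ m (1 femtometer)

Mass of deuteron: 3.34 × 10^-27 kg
λ = 9.41 × 10^-14 m, which is between nuclear and atomic scales.

Using λ = h/√(2mKE):

KE = 46307.0 eV = 7.419 × 10^-15 J

λ = h/√(2mKE)
λ = (6.626 × 10^-34 J·s) / √(2 × 3.34 × 10^-27 kg × 7.419 × 10^-15 J)
λ = 9.41 × 10^-14 m

Comparison:
- Atomic scale (10⁻¹⁰ m): λ is 0.00094× this size
- Nuclear scale (10⁻¹⁵ m): λ is 94× this size

The wavelength is between nuclear and atomic scales.

This wavelength is appropriate for probing atomic structure but too large for nuclear physics experiments.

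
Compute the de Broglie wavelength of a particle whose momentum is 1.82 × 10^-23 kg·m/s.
3.64 × 10^-11 m

Using the de Broglie relation λ = h/p:

λ = h/p
λ = (6.626 × 10^-34 J·s) / (1.82 × 10^-23 kg·m/s)
λ = 3.64 × 10^-11 m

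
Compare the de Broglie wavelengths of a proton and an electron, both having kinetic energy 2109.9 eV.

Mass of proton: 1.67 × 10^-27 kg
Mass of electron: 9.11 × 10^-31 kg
The electron has the longer wavelength.

Using λ = h/√(2mKE):

For proton: λ₁ = h/√(2m₁KE) = 6.24 × 10^-13 m
For electron: λ₂ = h/√(2m₂KE) = 2.67 × 10^-11 m

Since λ ∝ 1/√m at constant kinetic energy, the lighter particle has the longer wavelength.

The electron has the longer de Broglie wavelength.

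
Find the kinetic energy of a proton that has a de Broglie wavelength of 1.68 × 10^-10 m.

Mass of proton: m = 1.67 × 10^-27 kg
4.66 × 10^-21 J (or 0.0291 eV)

From λ = h/√(2mKE), we solve for KE:

λ² = h²/(2mKE)
KE = h²/(2mλ²)
KE = (6.626 × 10^-34 J·s)² / (2 × 1.67 × 10^-27 kg × (1.68 × 10^-10 m)²)
KE = 4.66 × 10^-21 J
KE = 0.0291 eV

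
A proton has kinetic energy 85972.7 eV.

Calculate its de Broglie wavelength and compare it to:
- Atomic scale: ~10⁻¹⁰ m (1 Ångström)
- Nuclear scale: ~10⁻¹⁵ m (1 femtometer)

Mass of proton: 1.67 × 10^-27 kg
λ = 9.77 × 10^-14 m, which is between nuclear and atomic scales.

Using λ = h/√(2mKE):

KE = 85972.7 eV = 1.377 × 10^-14 J

λ = h/√(2mKE)
λ = (6.626 × 10^-34 J·s) / √(2 × 1.67 × 10^-27 kg × 1.377 × 10^-14 J)
λ = 9.77 × 10^-14 m

Comparison:
- Atomic scale (10⁻¹⁰ m): λ is 0.00098× this size
- Nuclear scale (10⁻¹⁵ m): λ is 98× this size

The wavelength is between nuclear and atomic scales.

This wavelength is appropriate for probing atomic structure but too large for nuclear physics experiments.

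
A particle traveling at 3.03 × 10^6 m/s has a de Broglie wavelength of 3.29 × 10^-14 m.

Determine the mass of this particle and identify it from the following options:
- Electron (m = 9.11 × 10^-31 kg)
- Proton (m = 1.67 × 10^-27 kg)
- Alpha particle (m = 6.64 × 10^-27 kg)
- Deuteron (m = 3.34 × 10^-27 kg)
The particle is an alpha particle.

From λ = h/(mv), solve for mass:

m = h/(λv)
m = (6.626 × 10^-34 J·s) / (3.29 × 10^-14 m × 3.03 × 10^6 m/s)
m = 6.65 × 10^-27 kg

Comparing with the listed masses, this is closest to an alpha particle.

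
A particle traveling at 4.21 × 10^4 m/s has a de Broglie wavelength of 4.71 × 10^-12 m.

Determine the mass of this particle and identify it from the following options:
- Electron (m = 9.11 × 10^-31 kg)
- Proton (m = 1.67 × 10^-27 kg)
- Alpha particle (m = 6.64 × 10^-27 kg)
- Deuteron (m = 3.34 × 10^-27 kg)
The particle is a deuteron.

From λ = h/(mv), solve for mass:

m = h/(λv)
m = (6.626 × 10^-34 J·s) / (4.71 × 10^-12 m × 4.21 × 10^4 m/s)
m = 3.34 × 10^-27 kg

Comparing with the listed masses, this is closest to a deuteron.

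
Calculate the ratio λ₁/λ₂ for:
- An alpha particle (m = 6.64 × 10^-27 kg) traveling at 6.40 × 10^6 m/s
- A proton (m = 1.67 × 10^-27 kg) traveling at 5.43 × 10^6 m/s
λ₁/λ₂ = 0.213

Using λ = h/(mv):

λ₁ = h/(m₁v₁) = 1.56 × 10^-14 m
λ₂ = h/(m₂v₂) = 7.31 × 10^-14 m

Ratio λ₁/λ₂ = (m₂v₂)/(m₁v₁)
         = (1.67 × 10^-27 kg × 5.43 × 10^6 m/s) / (6.64 × 10^-27 kg × 6.40 × 10^6 m/s)
         = 0.213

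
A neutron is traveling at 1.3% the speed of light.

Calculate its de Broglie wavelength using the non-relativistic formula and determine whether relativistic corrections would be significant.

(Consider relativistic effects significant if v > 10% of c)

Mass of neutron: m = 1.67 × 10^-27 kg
No, relativistic corrections are not needed.

Using the non-relativistic de Broglie formula λ = h/(mv):

v = 1.3% × c = 3.897 × 10^6 m/s

λ = h/(mv)
λ = (6.626 × 10^-34 J·s) / (1.67 × 10^-27 kg × 3.897 × 10^6 m/s)
λ = 1.02 × 10^-13 m

Since v = 1.3% of c < 10% of c, relativistic corrections are NOT significant and this non-relativistic result is a good approximation.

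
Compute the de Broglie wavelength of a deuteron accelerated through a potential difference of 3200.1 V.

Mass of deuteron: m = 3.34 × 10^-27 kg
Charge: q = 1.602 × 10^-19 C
3.58 × 10^-13 m

When a particle is accelerated through voltage V, it gains kinetic energy KE = qV.

The de Broglie wavelength is then λ = h/√(2mqV):

λ = h/√(2mqV)
λ = (6.626 × 10^-34 J·s) / √(2 × 3.34 × 10^-27 kg × 1.602 × 10^-19 C × 3200.1 V)
λ = 3.58 × 10^-13 m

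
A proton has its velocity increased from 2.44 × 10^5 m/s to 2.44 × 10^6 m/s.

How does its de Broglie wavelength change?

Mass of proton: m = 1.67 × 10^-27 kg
The wavelength decreases by a factor of 10.

Using λ = h/(mv):

Initial wavelength: λ₁ = h/(mv₁) = 1.63 × 10^-12 m
Final wavelength: λ₂ = h/(mv₂) = 1.63 × 10^-13 m

Since λ ∝ 1/v, when velocity increases by a factor of 10, the wavelength decreases by a factor of 10.

λ₂/λ₁ = v₁/v₂ = 1/10

The wavelength decreases by a factor of 10.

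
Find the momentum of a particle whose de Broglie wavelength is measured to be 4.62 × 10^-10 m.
1.43 × 10^-24 kg·m/s

From the de Broglie relation λ = h/p, we solve for p:

p = h/λ
p = (6.626 × 10^-34 J·s) / (4.62 × 10^-10 m)
p = 1.43 × 10^-24 kg·m/s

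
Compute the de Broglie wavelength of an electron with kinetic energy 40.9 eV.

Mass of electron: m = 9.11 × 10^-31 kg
1.92 × 10^-10 m

Using λ = h/√(2mKE):

First convert KE to Joules: KE = 40.9 eV = 6.553 × 10^-18 J

λ = h/√(2mKE)
λ = (6.626 × 10^-34 J·s) / √(2 × 9.11 × 10^-31 kg × 6.553 × 10^-18 J)
λ = 1.92 × 10^-10 m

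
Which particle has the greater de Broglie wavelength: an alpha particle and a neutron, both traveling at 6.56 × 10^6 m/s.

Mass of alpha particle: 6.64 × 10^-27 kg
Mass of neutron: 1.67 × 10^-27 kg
The neutron has the longer wavelength.

Using λ = h/(mv), since both particles have the same velocity, the wavelength depends only on mass.

For alpha particle: λ₁ = h/(m₁v) = 1.52 × 10^-14 m
For neutron: λ₂ = h/(m₂v) = 6.05 × 10^-14 m

Since λ ∝ 1/m at constant velocity, the lighter particle has the longer wavelength.

The neutron has the longer de Broglie wavelength.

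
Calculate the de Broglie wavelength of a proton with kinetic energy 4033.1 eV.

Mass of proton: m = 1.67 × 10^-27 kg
4.51 × 10^-13 m

Using λ = h/√(2mKE):

First convert KE to Joules: KE = 4033.1 eV = 6.462 × 10^-16 J

λ = h/√(2mKE)
λ = (6.626 × 10^-34 J·s) / √(2 × 1.67 × 10^-27 kg × 6.462 × 10^-16 J)
λ = 4.51 × 10^-13 m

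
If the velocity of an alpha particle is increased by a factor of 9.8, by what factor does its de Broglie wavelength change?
The wavelength decreases by a factor of 9.8.

From λ = h/(mv), the wavelength is inversely proportional to velocity:

λ ∝ 1/v

If v → 9.8v, then λ → λ/9.8

When velocity is increased by a factor of 9.8, the wavelength decreases by a factor of 9.8.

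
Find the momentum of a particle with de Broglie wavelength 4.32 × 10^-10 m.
1.53 × 10^-24 kg·m/s

From the de Broglie relation λ = h/p, we solve for p:

p = h/λ
p = (6.626 × 10^-34 J·s) / (4.32 × 10^-10 m)
p = 1.53 × 10^-24 kg·m/s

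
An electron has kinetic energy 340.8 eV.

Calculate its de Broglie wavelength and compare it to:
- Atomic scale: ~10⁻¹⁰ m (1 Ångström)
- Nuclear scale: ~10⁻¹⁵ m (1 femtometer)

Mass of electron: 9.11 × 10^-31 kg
λ = 6.64 × 10^-11 m, which is between nuclear and atomic scales.

Using λ = h/√(2mKE):

KE = 340.8 eV = 5.460 × 10^-17 J

λ = h/√(2mKE)
λ = (6.626 × 10^-34 J·s) / √(2 × 9.11 × 10^-31 kg × 5.460 × 10^-17 J)
λ = 6.64 × 10^-11 m

Comparison:
- Atomic scale (10⁻¹⁰ m): λ is 0.66× this size
- Nuclear scale (10⁻¹⁵ m): λ is 6.6e+04× this size

The wavelength is between nuclear and atomic scales.

This wavelength is appropriate for probing atomic structure but too large for nuclear physics experiments.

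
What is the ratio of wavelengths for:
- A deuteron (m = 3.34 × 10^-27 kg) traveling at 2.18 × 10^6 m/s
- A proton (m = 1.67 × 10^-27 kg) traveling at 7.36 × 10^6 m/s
λ₁/λ₂ = 1.69

Using λ = h/(mv):

λ₁ = h/(m₁v₁) = 9.10 × 10^-14 m
λ₂ = h/(m₂v₂) = 5.39 × 10^-14 m

Ratio λ₁/λ₂ = (m₂v₂)/(m₁v₁)
         = (1.67 × 10^-27 kg × 7.36 × 10^6 m/s) / (3.34 × 10^-27 kg × 2.18 × 10^6 m/s)
         = 1.69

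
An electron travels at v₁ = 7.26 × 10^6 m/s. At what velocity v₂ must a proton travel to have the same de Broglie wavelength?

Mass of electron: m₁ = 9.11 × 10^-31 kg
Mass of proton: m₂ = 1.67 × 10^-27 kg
v₂ = 3.96 × 10^3 m/s

For equal de Broglie wavelengths: λ₁ = λ₂

h/(m₁v₁) = h/(m₂v₂)
m₁v₁ = m₂v₂
v₂ = v₁ · (m₁/m₂)

v₂ = 7.26 × 10^6 m/s × (9.11 × 10^-31 kg / 1.67 × 10^-27 kg)
v₂ = 3.96 × 10^3 m/s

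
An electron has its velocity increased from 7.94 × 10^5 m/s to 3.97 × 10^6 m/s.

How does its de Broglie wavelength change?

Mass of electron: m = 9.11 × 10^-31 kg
The wavelength decreases by a factor of 5.

Using λ = h/(mv):

Initial wavelength: λ₁ = h/(mv₁) = 9.16 × 10^-10 m
Final wavelength: λ₂ = h/(mv₂) = 1.83 × 10^-10 m

Since λ ∝ 1/v, when velocity increases by a factor of 5, the wavelength decreases by a factor of 5.

λ₂/λ₁ = v₁/v₂ = 1/5

The wavelength decreases by a factor of 5.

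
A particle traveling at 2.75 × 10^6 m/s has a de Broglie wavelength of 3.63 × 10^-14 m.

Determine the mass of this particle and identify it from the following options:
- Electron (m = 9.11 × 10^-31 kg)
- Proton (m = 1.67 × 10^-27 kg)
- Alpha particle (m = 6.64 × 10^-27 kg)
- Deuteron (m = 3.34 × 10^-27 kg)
The particle is an alpha particle.

From λ = h/(mv), solve for mass:

m = h/(λv)
m = (6.626 × 10^-34 J·s) / (3.63 × 10^-14 m × 2.75 × 10^6 m/s)
m = 6.64 × 10^-27 kg

Comparing with the listed masses, this is closest to an alpha particle.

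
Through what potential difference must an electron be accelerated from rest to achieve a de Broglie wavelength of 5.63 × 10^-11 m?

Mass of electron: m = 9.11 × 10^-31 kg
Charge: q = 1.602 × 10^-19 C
475 V

From λ = h/√(2mqV), we solve for V:

λ² = h²/(2mqV)
V = h²/(2mqλ²)
V = (6.626 × 10^-34 J·s)² / (2 × 9.11 × 10^-31 kg × 1.602 × 10^-19 C × (5.63 × 10^-11 m)²)
V = 475 V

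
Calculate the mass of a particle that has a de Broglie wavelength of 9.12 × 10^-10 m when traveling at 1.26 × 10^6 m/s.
5.77 × 10^-31 kg

From the de Broglie relation λ = h/(mv), we solve for m:

m = h/(λv)
m = (6.626 × 10^-34 J·s) / (9.12 × 10^-10 m × 1.26 × 10^6 m/s)
m = 5.77 × 10^-31 kg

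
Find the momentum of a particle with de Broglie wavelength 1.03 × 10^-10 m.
6.43 × 10^-24 kg·m/s

From the de Broglie relation λ = h/p, we solve for p:

p = h/λ
p = (6.626 × 10^-34 J·s) / (1.03 × 10^-10 m)
p = 6.43 × 10^-24 kg·m/s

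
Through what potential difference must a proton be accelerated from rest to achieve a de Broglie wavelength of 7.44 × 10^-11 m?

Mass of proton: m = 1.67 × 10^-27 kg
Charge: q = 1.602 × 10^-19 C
1.48 × 10^-1 V

From λ = h/√(2mqV), we solve for V:

λ² = h²/(2mqV)
V = h²/(2mqλ²)
V = (6.626 × 10^-34 J·s)² / (2 × 1.67 × 10^-27 kg × 1.602 × 10^-19 C × (7.44 × 10^-11 m)²)
V = 1.48 × 10^-1 V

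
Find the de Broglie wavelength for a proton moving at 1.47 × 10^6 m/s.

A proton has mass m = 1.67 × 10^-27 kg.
2.70 × 10^-13 m

Using the de Broglie relation λ = h/(mv):

λ = h/(mv)
λ = (6.626 × 10^-34 J·s) / (1.67 × 10^-27 kg × 1.47 × 10^6 m/s)
λ = 2.70 × 10^-13 m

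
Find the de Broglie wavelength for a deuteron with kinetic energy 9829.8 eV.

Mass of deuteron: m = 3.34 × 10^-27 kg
2.04 × 10^-13 m

Using λ = h/√(2mKE):

First convert KE to Joules: KE = 9829.8 eV = 1.575 × 10^-15 J

λ = h/√(2mKE)
λ = (6.626 × 10^-34 J·s) / √(2 × 3.34 × 10^-27 kg × 1.575 × 10^-15 J)
λ = 2.04 × 10^-13 m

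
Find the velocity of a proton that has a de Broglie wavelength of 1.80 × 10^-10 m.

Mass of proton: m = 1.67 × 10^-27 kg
2.20 × 10^3 m/s

From the de Broglie relation λ = h/(mv), we solve for v:

v = h/(mλ)
v = (6.626 × 10^-34 J·s) / (1.67 × 10^-27 kg × 1.80 × 10^-10 m)
v = 2.20 × 10^3 m/s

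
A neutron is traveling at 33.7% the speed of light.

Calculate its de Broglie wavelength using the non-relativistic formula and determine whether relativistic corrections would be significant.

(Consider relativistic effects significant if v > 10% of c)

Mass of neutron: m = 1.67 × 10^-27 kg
Yes, relativistic corrections are needed.

Using the non-relativistic de Broglie formula λ = h/(mv):

v = 33.7% × c = 1.010 × 10^8 m/s

λ = h/(mv)
λ = (6.626 × 10^-34 J·s) / (1.67 × 10^-27 kg × 1.010 × 10^8 m/s)
λ = 3.93 × 10^-15 m

Since v = 33.7% of c > 10% of c, relativistic corrections ARE significant and the actual wavelength would differ from this non-relativistic estimate.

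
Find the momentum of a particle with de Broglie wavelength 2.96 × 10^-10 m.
2.24 × 10^-24 kg·m/s

From the de Broglie relation λ = h/p, we solve for p:

p = h/λ
p = (6.626 × 10^-34 J·s) / (2.96 × 10^-10 m)
p = 2.24 × 10^-24 kg·m/s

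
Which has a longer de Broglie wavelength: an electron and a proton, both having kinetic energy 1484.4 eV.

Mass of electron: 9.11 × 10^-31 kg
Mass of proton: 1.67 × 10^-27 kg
The electron has the longer wavelength.

Using λ = h/√(2mKE):

For electron: λ₁ = h/√(2m₁KE) = 3.18 × 10^-11 m
For proton: λ₂ = h/√(2m₂KE) = 7.43 × 10^-13 m

Since λ ∝ 1/√m at constant kinetic energy, the lighter particle has the longer wavelength.

The electron has the longer de Broglie wavelength.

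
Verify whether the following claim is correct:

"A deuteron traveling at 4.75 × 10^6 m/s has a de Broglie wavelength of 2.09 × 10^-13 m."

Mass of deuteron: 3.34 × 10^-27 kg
False

The claim is incorrect.

Using λ = h/(mv):
λ = (6.626 × 10^-34 J·s) / (3.34 × 10^-27 kg × 4.75 × 10^6 m/s)
λ = 4.18 × 10^-14 m

The actual wavelength differs from the claimed 2.09 × 10^-13 m.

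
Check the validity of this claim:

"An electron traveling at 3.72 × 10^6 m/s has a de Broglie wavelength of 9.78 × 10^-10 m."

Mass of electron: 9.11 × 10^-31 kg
False

The claim is incorrect.

Using λ = h/(mv):
λ = (6.626 × 10^-34 J·s) / (9.11 × 10^-31 kg × 3.72 × 10^6 m/s)
λ = 1.96 × 10^-10 m

The actual wavelength differs from the claimed 9.78 × 10^-10 m.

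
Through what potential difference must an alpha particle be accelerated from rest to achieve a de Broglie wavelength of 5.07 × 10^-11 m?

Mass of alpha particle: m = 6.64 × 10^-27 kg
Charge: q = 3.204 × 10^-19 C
4.01 × 10^-2 V

From λ = h/√(2mqV), we solve for V:

λ² = h²/(2mqV)
V = h²/(2mqλ²)
V = (6.626 × 10^-34 J·s)² / (2 × 6.64 × 10^-27 kg × 3.204 × 10^-19 C × (5.07 × 10^-11 m)²)
V = 4.01 × 10^-2 V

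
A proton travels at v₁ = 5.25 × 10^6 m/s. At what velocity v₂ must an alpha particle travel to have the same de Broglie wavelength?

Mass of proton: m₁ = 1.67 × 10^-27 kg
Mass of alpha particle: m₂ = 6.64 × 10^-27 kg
v₂ = 1.32 × 10^6 m/s

For equal de Broglie wavelengths: λ₁ = λ₂

h/(m₁v₁) = h/(m₂v₂)
m₁v₁ = m₂v₂
v₂ = v₁ · (m₁/m₂)

v₂ = 5.25 × 10^6 m/s × (1.67 × 10^-27 kg / 6.64 × 10^-27 kg)
v₂ = 1.32 × 10^6 m/s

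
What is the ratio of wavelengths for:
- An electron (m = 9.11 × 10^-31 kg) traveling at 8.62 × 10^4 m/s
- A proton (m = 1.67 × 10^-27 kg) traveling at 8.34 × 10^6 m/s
λ₁/λ₂ = 1.77 × 10^5

Using λ = h/(mv):

λ₁ = h/(m₁v₁) = 8.44 × 10^-9 m
λ₂ = h/(m₂v₂) = 4.76 × 10^-14 m

Ratio λ₁/λ₂ = (m₂v₂)/(m₁v₁)
         = (1.67 × 10^-27 kg × 8.34 × 10^6 m/s) / (9.11 × 10^-31 kg × 8.62 × 10^4 m/s)
         = 1.77 × 10^5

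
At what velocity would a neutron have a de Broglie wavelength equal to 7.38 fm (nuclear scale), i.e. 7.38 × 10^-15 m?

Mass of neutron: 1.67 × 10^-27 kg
5.38 × 10^7 m/s

From λ = h/(mv), solve for v:

v = h/(mλ)
v = (6.626 × 10^-34 J·s) / (1.67 × 10^-27 kg × 7.38 × 10^-15 m)
v = 5.38 × 10^7 m/s

Note: This velocity is 17.9% of the speed of light, so relativistic corrections would be needed for a more accurate calculation.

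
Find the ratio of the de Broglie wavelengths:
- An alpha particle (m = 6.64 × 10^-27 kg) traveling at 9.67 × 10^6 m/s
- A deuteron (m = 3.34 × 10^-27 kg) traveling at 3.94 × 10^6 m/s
λ₁/λ₂ = 0.205

Using λ = h/(mv):

λ₁ = h/(m₁v₁) = 1.03 × 10^-14 m
λ₂ = h/(m₂v₂) = 5.04 × 10^-14 m

Ratio λ₁/λ₂ = (m₂v₂)/(m₁v₁)
         = (3.34 × 10^-27 kg × 3.94 × 10^6 m/s) / (6.64 × 10^-27 kg × 9.67 × 10^6 m/s)
         = 0.205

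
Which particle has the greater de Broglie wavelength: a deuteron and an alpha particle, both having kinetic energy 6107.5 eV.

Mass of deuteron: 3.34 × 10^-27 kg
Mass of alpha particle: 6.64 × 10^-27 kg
The deuteron has the longer wavelength.

Using λ = h/√(2mKE):

For deuteron: λ₁ = h/√(2m₁KE) = 2.59 × 10^-13 m
For alpha particle: λ₂ = h/√(2m₂KE) = 1.84 × 10^-13 m

Since λ ∝ 1/√m at constant kinetic energy, the lighter particle has the longer wavelength.

The deuteron has the longer de Broglie wavelength.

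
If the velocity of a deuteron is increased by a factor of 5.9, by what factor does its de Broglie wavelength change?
The wavelength decreases by a factor of 5.9.

From λ = h/(mv), the wavelength is inversely proportional to velocity:

λ ∝ 1/v

If v → 5.9v, then λ → λ/5.9

When velocity is increased by a factor of 5.9, the wavelength decreases by a factor of 5.9.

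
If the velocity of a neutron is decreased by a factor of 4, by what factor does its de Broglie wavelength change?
The wavelength increases by a factor of 4.

From λ = h/(mv), the wavelength is inversely proportional to velocity:

λ ∝ 1/v

If v → v/4, then λ → 4λ

When velocity is decreased by a factor of 4, the wavelength increases by a factor of 4.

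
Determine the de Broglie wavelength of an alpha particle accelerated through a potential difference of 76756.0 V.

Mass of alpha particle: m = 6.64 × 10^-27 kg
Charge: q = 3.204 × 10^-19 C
3.67 × 10^-14 m

When a particle is accelerated through voltage V, it gains kinetic energy KE = qV.

The de Broglie wavelength is then λ = h/√(2mqV):

λ = h/√(2mqV)
λ = (6.626 × 10^-34 J·s) / √(2 × 6.64 × 10^-27 kg × 3.204 × 10^-19 C × 76756.0 V)
λ = 3.67 × 10^-14 m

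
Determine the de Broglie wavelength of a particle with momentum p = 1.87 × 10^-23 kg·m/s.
3.54 × 10^-11 m

Using the de Broglie relation λ = h/p:

λ = h/p
λ = (6.626 × 10^-34 J·s) / (1.87 × 10^-23 kg·m/s)
λ = 3.54 × 10^-11 m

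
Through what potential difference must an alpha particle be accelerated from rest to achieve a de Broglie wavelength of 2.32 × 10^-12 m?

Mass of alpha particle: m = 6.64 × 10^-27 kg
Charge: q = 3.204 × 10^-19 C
19.2 V

From λ = h/√(2mqV), we solve for V:

λ² = h²/(2mqV)
V = h²/(2mqλ²)
V = (6.626 × 10^-34 J·s)² / (2 × 6.64 × 10^-27 kg × 3.204 × 10^-19 C × (2.32 × 10^-12 m)²)
V = 19.2 V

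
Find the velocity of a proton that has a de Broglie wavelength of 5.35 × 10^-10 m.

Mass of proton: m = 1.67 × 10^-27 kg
7.42 × 10^2 m/s

From the de Broglie relation λ = h/(mv), we solve for v:

v = h/(mλ)
v = (6.626 × 10^-34 J·s) / (1.67 × 10^-27 kg × 5.35 × 10^-10 m)
v = 7.42 × 10^2 m/s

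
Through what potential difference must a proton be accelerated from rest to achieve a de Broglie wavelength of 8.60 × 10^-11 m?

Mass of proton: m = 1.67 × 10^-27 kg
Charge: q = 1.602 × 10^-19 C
1.11 × 10^-1 V

From λ = h/√(2mqV), we solve for V:

λ² = h²/(2mqV)
V = h²/(2mqλ²)
V = (6.626 × 10^-34 J·s)² / (2 × 1.67 × 10^-27 kg × 1.602 × 10^-19 C × (8.60 × 10^-11 m)²)
V = 1.11 × 10^-1 V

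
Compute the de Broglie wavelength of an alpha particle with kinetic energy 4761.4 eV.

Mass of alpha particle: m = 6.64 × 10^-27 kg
2.08 × 10^-13 m

Using λ = h/√(2mKE):

First convert KE to Joules: KE = 4761.4 eV = 7.629 × 10^-16 J

λ = h/√(2mKE)
λ = (6.626 × 10^-34 J·s) / √(2 × 6.64 × 10^-27 kg × 7.629 × 10^-16 J)
λ = 2.08 × 10^-13 m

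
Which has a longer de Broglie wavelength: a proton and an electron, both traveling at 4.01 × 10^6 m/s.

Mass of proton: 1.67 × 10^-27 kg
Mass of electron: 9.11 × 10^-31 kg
The electron has the longer wavelength.

Using λ = h/(mv), since both particles have the same velocity, the wavelength depends only on mass.

For proton: λ₁ = h/(m₁v) = 9.89 × 10^-14 m
For electron: λ₂ = h/(m₂v) = 1.81 × 10^-10 m

Since λ ∝ 1/m at constant velocity, the lighter particle has the longer wavelength.

The electron has the longer de Broglie wavelength.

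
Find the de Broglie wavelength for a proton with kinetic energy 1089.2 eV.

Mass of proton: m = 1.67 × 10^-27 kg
8.68 × 10^-13 m

Using λ = h/√(2mKE):

First convert KE to Joules: KE = 1089.2 eV = 1.745 × 10^-16 J

λ = h/√(2mKE)
λ = (6.626 × 10^-34 J·s) / √(2 × 1.67 × 10^-27 kg × 1.745 × 10^-16 J)
λ = 8.68 × 10^-13 m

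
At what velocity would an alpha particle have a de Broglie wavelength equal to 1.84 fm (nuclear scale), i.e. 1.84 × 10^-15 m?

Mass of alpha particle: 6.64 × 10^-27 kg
5.42 × 10^7 m/s

From λ = h/(mv), solve for v:

v = h/(mλ)
v = (6.626 × 10^-34 J·s) / (6.64 × 10^-27 kg × 1.84 × 10^-15 m)
v = 5.42 × 10^7 m/s

Note: This velocity is 18.1% of the speed of light, so relativistic corrections would be needed for a more accurate calculation.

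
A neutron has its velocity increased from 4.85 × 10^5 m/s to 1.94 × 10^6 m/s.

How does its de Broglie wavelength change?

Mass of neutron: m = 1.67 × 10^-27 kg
The wavelength decreases by a factor of 4.

Using λ = h/(mv):

Initial wavelength: λ₁ = h/(mv₁) = 8.18 × 10^-13 m
Final wavelength: λ₂ = h/(mv₂) = 2.05 × 10^-13 m

Since λ ∝ 1/v, when velocity increases by a factor of 4, the wavelength decreases by a factor of 4.

λ₂/λ₁ = v₁/v₂ = 1/4

The wavelength decreases by a factor of 4.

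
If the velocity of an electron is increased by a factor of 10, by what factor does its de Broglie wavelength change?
The wavelength decreases by a factor of 10.

From λ = h/(mv), the wavelength is inversely proportional to velocity:

λ ∝ 1/v

If v → 10v, then λ → λ/10

When velocity is increased by a factor of 10, the wavelength decreases by a factor of 10.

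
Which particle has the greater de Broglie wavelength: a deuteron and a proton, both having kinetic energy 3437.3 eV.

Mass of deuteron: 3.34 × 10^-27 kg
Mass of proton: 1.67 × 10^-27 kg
The proton has the longer wavelength.

Using λ = h/√(2mKE):

For deuteron: λ₁ = h/√(2m₁KE) = 3.45 × 10^-13 m
For proton: λ₂ = h/√(2m₂KE) = 4.89 × 10^-13 m

Since λ ∝ 1/√m at constant kinetic energy, the lighter particle has the longer wavelength.

The proton has the longer de Broglie wavelength.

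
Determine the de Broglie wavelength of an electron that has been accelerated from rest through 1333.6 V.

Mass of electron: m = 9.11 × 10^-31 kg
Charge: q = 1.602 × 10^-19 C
3.36 × 10^-11 m

When a particle is accelerated through voltage V, it gains kinetic energy KE = qV.

The de Broglie wavelength is then λ = h/√(2mqV):

λ = h/√(2mqV)
λ = (6.626 × 10^-34 J·s) / √(2 × 9.11 × 10^-31 kg × 1.602 × 10^-19 C × 1333.6 V)
λ = 3.36 × 10^-11 m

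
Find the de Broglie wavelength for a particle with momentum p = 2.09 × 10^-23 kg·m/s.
3.17 × 10^-11 m

Using the de Broglie relation λ = h/p:

λ = h/p
λ = (6.626 × 10^-34 J·s) / (2.09 × 10^-23 kg·m/s)
λ = 3.17 × 10^-11 m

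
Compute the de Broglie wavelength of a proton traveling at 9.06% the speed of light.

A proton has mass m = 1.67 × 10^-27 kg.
1.46 × 10^-14 m

Using the de Broglie relation λ = h/(mv):

v = 9.06% × c = 2.716 × 10^7 m/s

λ = h/(mv)
λ = (6.626 × 10^-34 J·s) / (1.67 × 10^-27 kg × 2.716 × 10^7 m/s)
λ = 1.46 × 10^-14 m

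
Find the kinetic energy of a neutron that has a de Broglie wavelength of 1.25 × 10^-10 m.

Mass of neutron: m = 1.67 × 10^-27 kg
8.41 × 10^-21 J (or 0.0525 eV)

From λ = h/√(2mKE), we solve for KE:

λ² = h²/(2mKE)
KE = h²/(2mλ²)
KE = (6.626 × 10^-34 J·s)² / (2 × 1.67 × 10^-27 kg × (1.25 × 10^-10 m)²)
KE = 8.41 × 10^-21 J
KE = 0.0525 eV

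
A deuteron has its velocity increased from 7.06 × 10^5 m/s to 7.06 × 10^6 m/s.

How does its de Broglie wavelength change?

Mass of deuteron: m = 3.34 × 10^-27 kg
The wavelength decreases by a factor of 10.

Using λ = h/(mv):

Initial wavelength: λ₁ = h/(mv₁) = 2.81 × 10^-13 m
Final wavelength: λ₂ = h/(mv₂) = 2.81 × 10^-14 m

Since λ ∝ 1/v, when velocity increases by a factor of 10, the wavelength decreases by a factor of 10.

λ₂/λ₁ = v₁/v₂ = 1/10

The wavelength decreases by a factor of 10.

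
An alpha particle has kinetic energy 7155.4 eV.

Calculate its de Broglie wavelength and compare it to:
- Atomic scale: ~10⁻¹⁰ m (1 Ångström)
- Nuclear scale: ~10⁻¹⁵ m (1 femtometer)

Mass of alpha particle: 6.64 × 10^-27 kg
λ = 1.70 × 10^-13 m, which is between nuclear and atomic scales.

Using λ = h/√(2mKE):

KE = 7155.4 eV = 1.146 × 10^-15 J

λ = h/√(2mKE)
λ = (6.626 × 10^-34 J·s) / √(2 × 6.64 × 10^-27 kg × 1.146 × 10^-15 J)
λ = 1.70 × 10^-13 m

Comparison:
- Atomic scale (10⁻¹⁰ m): λ is 0.0017× this size
- Nuclear scale (10⁻¹⁵ m): λ is 1.7e+02× this size

The wavelength is between nuclear and atomic scales.

This wavelength is appropriate for probing atomic structure but too large for nuclear physics experiments.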